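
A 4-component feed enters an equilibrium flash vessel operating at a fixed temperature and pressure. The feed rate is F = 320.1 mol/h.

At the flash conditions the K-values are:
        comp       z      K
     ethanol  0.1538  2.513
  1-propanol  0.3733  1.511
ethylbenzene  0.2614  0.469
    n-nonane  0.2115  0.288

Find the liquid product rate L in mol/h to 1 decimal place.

Newton–Raphson from β = 0.55:
  β = 0.5500: g = -0.16766, g' = -0.6010 → β = 0.2710
  β = 0.2710: g = -0.01615, g' = -0.5175 → β = 0.2398
  β = 0.2398: g = 0.00003, g' = -0.5196 → β = 0.2399
Converged at β = 0.2399.
Then V = β·F = 0.2399·320.1 = 76.8 mol/h and L = F − V = 243.3 mol/h.

L = 243.3 mol/h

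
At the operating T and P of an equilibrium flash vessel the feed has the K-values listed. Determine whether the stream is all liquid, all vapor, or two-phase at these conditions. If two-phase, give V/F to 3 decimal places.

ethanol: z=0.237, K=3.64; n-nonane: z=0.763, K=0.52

ΣzᵢKᵢ = 1.259; Σzᵢ/Kᵢ = 1.532.
Both exceed 1, so a two-phase solution exists.
Material balance + equilibrium reduce to Σ zᵢ(Kᵢ−1)/(1+ψ(Kᵢ−1)) = 0.
Binary case is linear: z₁(K₁−1)(1+ψ(K₂−1)) + z₂(K₂−1)(1+ψ(K₁−1)) = 0
⇒ ψ = [z₁(K₁−1)+z₂(K₂−1)] / [−(K₁−1)(K₂−1)] = 0.2594/1.2672 = 0.205

two-phase, V/F = 0.205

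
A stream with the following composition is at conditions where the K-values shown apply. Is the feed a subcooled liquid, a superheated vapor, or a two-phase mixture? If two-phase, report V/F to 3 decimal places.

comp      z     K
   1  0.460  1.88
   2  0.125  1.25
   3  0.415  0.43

ΣzᵢKᵢ = 1.200; Σzᵢ/Kᵢ = 1.310.
Both exceed 1, so a two-phase solution exists.
Let ψ = V/F and solve Σ zᵢ(Kᵢ−1)/(1+ψ(Kᵢ−1)) = 0.
Iterate (Newton) starting at ψ = 0.57:
  ψ = 0.570: g = -0.0535, g' = -0.460 → ψ = 0.454
  ψ = 0.454: g = -0.0017, g' = -0.434 → ψ = 0.450
Converged at ψ = 0.450.

two-phase, V/F = 0.450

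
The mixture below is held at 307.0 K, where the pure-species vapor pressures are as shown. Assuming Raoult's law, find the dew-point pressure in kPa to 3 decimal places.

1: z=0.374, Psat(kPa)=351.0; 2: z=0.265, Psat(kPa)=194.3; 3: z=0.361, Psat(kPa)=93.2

At the dew point ψ → 1, so Σzᵢ/Kᵢ = 1 with Kᵢ = Pᵢˢᵃᵗ/P ⇒ 1/P = Σzᵢ/Pᵢˢᵃᵗ.
1/P = 0.374/351.0 + 0.265/194.3 + 0.361/93.2 = 0.006303 ⇒ P = 158.660 kPa

Pdew = 158.660 kPa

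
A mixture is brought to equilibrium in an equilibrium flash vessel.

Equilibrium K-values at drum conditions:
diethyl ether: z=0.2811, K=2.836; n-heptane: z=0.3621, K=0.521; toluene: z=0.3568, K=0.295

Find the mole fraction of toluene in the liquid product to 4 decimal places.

x_toluene = 0.3790

Newton–Raphson from ψ = 0.5:
  ψ = 0.5000: g = -0.34747, g' = -0.8242 → ψ = 0.0784
  ψ = 0.0784: g = 0.00466, g' = -1.0124 → ψ = 0.0830
Converged at ψ = 0.0830.
Compositions from xᵢ = zᵢ/(1+ψ(Kᵢ−1)), yᵢ = Kᵢxᵢ:
  diethyl ether: x = 0.2439, y = 0.6917
  n-heptane: x = 0.3771, y = 0.1965
  toluene: x = 0.3790, y = 0.1118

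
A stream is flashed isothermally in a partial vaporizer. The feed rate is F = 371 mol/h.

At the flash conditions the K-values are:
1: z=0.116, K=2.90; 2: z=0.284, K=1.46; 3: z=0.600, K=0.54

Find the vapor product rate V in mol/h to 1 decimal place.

Rachford–Rice: g(β) = Σ zᵢ(Kᵢ−1)/(1+β(Kᵢ−1)) = 0.
Check two-phase: ΣzᵢKᵢ = 1.075 > 1 and Σzᵢ/Kᵢ = 1.346 > 1, so g(0) = 0.075 > 0 and g(1) = -0.346 < 0.
Newton iteration, β⁰ = 0.47:
  β = 0.470: g = -0.1283, g' = -0.364 → β = 0.118
  β = 0.118: g = 0.0122, g' = -0.476 → β = 0.143
  β = 0.143: g = 0.0002, g' = -0.457 → β = 0.144
Converged at β = 0.144.
Then V = β·F = 0.1440·371 = 53.4 mol/h and L = F − V = 317.6 mol/h.

V = 53.4 mol/h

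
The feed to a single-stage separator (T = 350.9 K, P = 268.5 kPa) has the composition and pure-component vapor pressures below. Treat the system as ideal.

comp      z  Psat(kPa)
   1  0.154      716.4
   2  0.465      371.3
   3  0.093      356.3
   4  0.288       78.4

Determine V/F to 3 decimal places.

Raoult's law: Kᵢ = Pᵢˢᵃᵗ/P = Pᵢˢᵃᵗ/268.5.
  K_1 = 716.4/268.5 = 2.66816, K_2 = 371.3/268.5 = 1.38287, K_3 = 356.3/268.5 = 1.32700, K_4 = 78.4/268.5 = 0.29199
Rachford–Rice: g(V/F) = Σ zᵢ(Kᵢ−1)/(1+V/F(Kᵢ−1)) = 0.
Check two-phase: ΣzᵢKᵢ = 1.261 > 1 and Σzᵢ/Kᵢ = 1.450 > 1, so g(0) = 0.261 > 0 and g(1) = -0.450 < 0.
Iterate (Newton) starting at V/F = 0.68:
  V/F = 0.680: g = -0.1067, g' = -0.681 → V/F = 0.523
  V/F = 0.523: g = -0.0124, g' = -0.541 → V/F = 0.500
Converged at V/F = 0.500.

V/F = 0.500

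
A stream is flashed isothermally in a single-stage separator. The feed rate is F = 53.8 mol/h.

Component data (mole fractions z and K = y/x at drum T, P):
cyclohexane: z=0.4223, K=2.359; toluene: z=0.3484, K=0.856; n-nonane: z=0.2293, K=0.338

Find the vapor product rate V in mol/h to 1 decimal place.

V = 33.2 mol/h

Rachford–Rice: g(β) = Σ zᵢ(Kᵢ−1)/(1+β(Kᵢ−1)) = 0.
Feasibility: ΣzᵢKᵢ = 1.3719, Σzᵢ/Kᵢ = 1.2644 — both > 1, two phases present.
Newton–Raphson from β = 0.43:
  β = 0.4300: g = 0.09655, g' = -0.5153 → β = 0.6174
  β = 0.6174: g = 0.00030, g' = -0.5267 → β = 0.6179
Converged at β = 0.6179.
Then V = β·F = 0.6179·53.8 = 33.2 mol/h and L = F − V = 20.6 mol/h.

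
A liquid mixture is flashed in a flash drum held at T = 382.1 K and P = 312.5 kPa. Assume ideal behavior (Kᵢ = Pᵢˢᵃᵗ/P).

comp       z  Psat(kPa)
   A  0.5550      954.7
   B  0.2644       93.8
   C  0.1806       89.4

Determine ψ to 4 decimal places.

ψ = 0.5700

Raoult's law: Kᵢ = Pᵢˢᵃᵗ/P = Pᵢˢᵃᵗ/312.5.
  K_A = 954.7/312.5 = 3.055040, K_B = 93.8/312.5 = 0.300160, K_C = 89.4/312.5 = 0.286080
Let ψ = V/F and solve Σ zᵢ(Kᵢ−1)/(1+ψ(Kᵢ−1)) = 0.
Check two-phase: ΣzᵢKᵢ = 1.8266 > 1 and Σzᵢ/Kᵢ = 1.6938 > 1, so g(0) = 0.8266 > 0 and g(1) = -0.6938 < 0.
Newton iteration, ψ⁰ = 0.42:
  ψ = 0.4200: g = 0.16595, g' = -1.1228 → ψ = 0.5678
  ψ = 0.5678: g = 0.00247, g' = -1.1161 → ψ = 0.5700
Converged at ψ = 0.5700.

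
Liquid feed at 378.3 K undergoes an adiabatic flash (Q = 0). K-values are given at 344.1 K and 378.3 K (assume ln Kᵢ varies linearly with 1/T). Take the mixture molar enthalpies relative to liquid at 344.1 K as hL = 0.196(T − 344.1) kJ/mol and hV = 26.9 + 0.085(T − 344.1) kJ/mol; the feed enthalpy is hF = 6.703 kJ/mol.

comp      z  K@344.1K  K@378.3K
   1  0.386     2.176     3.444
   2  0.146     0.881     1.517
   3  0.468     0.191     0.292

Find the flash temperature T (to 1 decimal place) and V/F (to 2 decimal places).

Adiabatic flash: solve Rachford–Rice at each trial T, then check hF = ψ·hV(T) + (1−ψ)·hL(T).
  T = 344.1 K: K = (2.176, 0.881, 0.191), RR gives ψ = 0.071, H_out = 1.901 kJ/mol
  T = 378.3 K: K = (3.444, 1.517, 0.292), RR gives ψ = 0.473, H_out = 17.632 kJ/mol
  T = 361.2 K: K = (2.767, 1.171, 0.239), RR gives ψ = 0.308, H_out = 11.050 kJ/mol
  T = 352.6 K: K = (2.459, 1.018, 0.214), RR gives ψ = 0.202, H_out = 6.921 kJ/mol
  T = 348.4 K: K = (2.317, 0.949, 0.202), RR gives ψ = 0.142, H_out = 4.586 kJ/mol
  T = 350.5 K: K = (2.387, 0.983, 0.208), RR gives ψ = 0.173, H_out = 5.785 kJ/mol
Linear interpolation between T = 350.5 (H_out = 5.785) and T = 352.6 (H_out = 6.921) on hF = 6.703 gives T ≈ 352.2 K, at which ψ = 0.20.

T = 352.2 K, V/F = 0.20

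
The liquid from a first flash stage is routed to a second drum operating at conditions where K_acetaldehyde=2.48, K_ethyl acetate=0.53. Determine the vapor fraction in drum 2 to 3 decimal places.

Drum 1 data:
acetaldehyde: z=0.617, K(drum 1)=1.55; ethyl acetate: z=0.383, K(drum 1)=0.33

Drum 1:
Material balance + equilibrium reduce to Σ zᵢ(Kᵢ−1)/(1+ψ₁(Kᵢ−1)) = 0.
Check two-phase: ΣzᵢKᵢ = 1.083 > 1 and Σzᵢ/Kᵢ = 1.559 > 1, so g(0) = 0.083 > 0 and g(1) = -0.559 < 0.
Newton–Raphson from ψ₁ = 0.53:
  ψ₁ = 0.530: g = -0.1352, g' = -0.525 → ψ₁ = 0.273
  ψ₁ = 0.273: g = -0.0189, g' = -0.399 → ψ₁ = 0.225
Converged at ψ₁ = 0.225.
Drum-1 compositions:
  acetaldehyde: x = 0.549, y = 0.851
  ethyl acetate: x = 0.451, y = 0.149
Drum-2 feed = drum-1 liquid: z₂ = (0.5492, 0.4508).
Drum 2:
Material balance + equilibrium reduce to Σ zᵢ(Kᵢ−1)/(1+ψ₂(Kᵢ−1)) = 0.
Check two-phase: ΣzᵢKᵢ = 1.601 > 1 and Σzᵢ/Kᵢ = 1.072 > 1, so g(0) = 0.601 > 0 and g(1) = -0.072 < 0.
Binary case is linear: z₁(K₁−1)(1+ψ₂(K₂−1)) + z₂(K₂−1)(1+ψ₂(K₁−1)) = 0
⇒ ψ₂ = [z₁(K₁−1)+z₂(K₂−1)] / [−(K₁−1)(K₂−1)] = 0.6009/0.6956 = 0.864
  acetaldehyde: x = 0.241, y = 0.598
  ethyl acetate: x = 0.759, y = 0.402

V/F (drum 2) = 0.864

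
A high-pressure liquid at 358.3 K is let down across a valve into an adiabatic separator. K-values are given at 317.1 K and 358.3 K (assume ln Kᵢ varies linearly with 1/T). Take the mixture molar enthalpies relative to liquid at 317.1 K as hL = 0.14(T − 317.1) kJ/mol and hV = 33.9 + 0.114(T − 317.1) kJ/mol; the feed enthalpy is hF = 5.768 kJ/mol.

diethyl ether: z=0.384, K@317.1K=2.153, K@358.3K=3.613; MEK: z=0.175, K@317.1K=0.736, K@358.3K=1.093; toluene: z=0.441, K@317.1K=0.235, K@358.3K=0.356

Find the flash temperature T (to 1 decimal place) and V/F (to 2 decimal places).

T = 321.7 K, V/F = 0.15

Adiabatic flash: solve Rachford–Rice at each trial T, then check hF = ψ·hV(T) + (1−ψ)·hL(T).
  T = 317.1 K: K = (2.153, 0.736, 0.235), RR gives ψ = 0.078, H_out = 2.657 kJ/mol
  T = 358.3 K: K = (3.613, 1.093, 0.356), RR gives ψ = 0.536, H_out = 23.356 kJ/mol
  T = 337.7 K: K = (2.833, 0.908, 0.293), RR gives ψ = 0.347, H_out = 14.478 kJ/mol
  T = 327.4 K: K = (2.481, 0.820, 0.263), RR gives ψ = 0.230, H_out = 9.182 kJ/mol
  T = 322.2 K: K = (2.312, 0.777, 0.249), RR gives ψ = 0.159, H_out = 6.093 kJ/mol
  T = 319.6 K: K = (2.230, 0.756, 0.242), RR gives ψ = 0.120, H_out = 4.400 kJ/mol
  T = 320.9 K: K = (2.271, 0.767, 0.245), RR gives ψ = 0.140, H_out = 5.261 kJ/mol
Linear interpolation between T = 320.9 (H_out = 5.261) and T = 322.2 (H_out = 6.093) on hF = 5.768 gives T ≈ 321.7 K, at which ψ = 0.15.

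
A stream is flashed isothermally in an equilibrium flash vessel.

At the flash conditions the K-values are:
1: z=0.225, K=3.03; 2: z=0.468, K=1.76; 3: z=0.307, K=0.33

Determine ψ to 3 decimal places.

Let ψ = V/F and solve Σ zᵢ(Kᵢ−1)/(1+ψ(Kᵢ−1)) = 0.
Check two-phase: ΣzᵢKᵢ = 1.607 > 1 and Σzᵢ/Kᵢ = 1.270 > 1, so g(0) = 0.607 > 0 and g(1) = -0.270 < 0.
Iterate (Newton) starting at ψ = 0.43:
  ψ = 0.430: g = 0.2230, g' = -0.690 → ψ = 0.753
  ψ = 0.753: g = -0.0085, g' = -0.816 → ψ = 0.743
Converged at ψ = 0.743.

ψ = 0.743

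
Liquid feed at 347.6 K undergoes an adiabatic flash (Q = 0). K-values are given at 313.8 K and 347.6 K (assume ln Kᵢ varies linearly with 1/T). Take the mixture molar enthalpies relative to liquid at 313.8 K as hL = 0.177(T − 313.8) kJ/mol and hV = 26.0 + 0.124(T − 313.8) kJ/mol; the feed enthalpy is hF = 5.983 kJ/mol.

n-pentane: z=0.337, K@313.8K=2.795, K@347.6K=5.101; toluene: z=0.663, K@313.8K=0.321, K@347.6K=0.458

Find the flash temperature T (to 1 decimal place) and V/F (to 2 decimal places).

T = 319.1 K, V/F = 0.20

Adiabatic flash: solve Rachford–Rice at each trial T, then check hF = ψ·hV(T) + (1−ψ)·hL(T).
  T = 313.8 K: K = (2.795, 0.321), RR gives ψ = 0.127, H_out = 3.301 kJ/mol
  T = 347.6 K: K = (5.101, 0.458), RR gives ψ = 0.460, H_out = 17.121 kJ/mol
  T = 330.7 K: K = (3.834, 0.387), RR gives ψ = 0.316, H_out = 10.919 kJ/mol
  T = 322.2 K: K = (3.284, 0.353), RR gives ψ = 0.231, H_out = 7.382 kJ/mol
  T = 318.0 K: K = (3.033, 0.337), RR gives ψ = 0.182, H_out = 5.437 kJ/mol
  T = 320.1 K: K = (3.157, 0.345), RR gives ψ = 0.207, H_out = 6.430 kJ/mol
  T = 319.1 K: K = (3.097, 0.341), RR gives ψ = 0.195, H_out = 5.963 kJ/mol
Linear interpolation between T = 319.1 (H_out = 5.963) and T = 320.1 (H_out = 6.430) on hF = 5.983 gives T ≈ 319.1 K, at which ψ = 0.20.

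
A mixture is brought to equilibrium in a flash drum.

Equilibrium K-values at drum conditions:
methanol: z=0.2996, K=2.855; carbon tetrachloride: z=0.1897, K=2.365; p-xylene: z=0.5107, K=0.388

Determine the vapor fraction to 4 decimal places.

Newton iteration, ψ⁰ = 0.5:
  ψ = 0.5000: g = -0.00812, g' = -0.7995 → ψ = 0.4898
Converged at ψ = 0.4898.

ψ = 0.4898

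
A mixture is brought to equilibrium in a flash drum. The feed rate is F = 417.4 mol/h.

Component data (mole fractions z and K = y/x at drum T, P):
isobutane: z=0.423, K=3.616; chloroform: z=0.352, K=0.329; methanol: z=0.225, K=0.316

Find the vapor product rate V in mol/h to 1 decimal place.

V = 169.1 mol/h

Material balance + equilibrium reduce to Σ zᵢ(Kᵢ−1)/(1+ψ(Kᵢ−1)) = 0.
g(0) = ΣzᵢKᵢ − 1 = 0.716 and g(1) = 1 − Σzᵢ/Kᵢ = -0.899, so a root lies in (0, 1).
Iterate (Newton) starting at ψ = 0.5:
  ψ = 0.500: g = -0.1099, g' = -1.145 → ψ = 0.404
  ψ = 0.404: g = 0.0012, g' = -1.183 → ψ = 0.405
Converged at ψ = 0.405.
Then V = ψ·F = 0.4051·417.4 = 169.1 mol/h and L = F − V = 248.3 mol/h.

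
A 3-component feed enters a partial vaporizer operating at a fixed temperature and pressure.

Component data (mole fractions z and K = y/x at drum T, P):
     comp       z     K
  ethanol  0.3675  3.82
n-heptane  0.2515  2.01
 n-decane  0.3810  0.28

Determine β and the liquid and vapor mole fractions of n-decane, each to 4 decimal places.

Let β = V/F and solve Σ zᵢ(Kᵢ−1)/(1+β(Kᵢ−1)) = 0.
Check two-phase: ΣzᵢKᵢ = 2.0160 > 1 and Σzᵢ/Kᵢ = 1.5820 > 1, so g(0) = 1.0160 > 0 and g(1) = -0.5820 < 0.
Newton iteration, β⁰ = 0.5:
  β = 0.5000: g = 0.17018, g' = -1.0986 → β = 0.6549
  β = 0.6549: g = -0.00215, g' = -1.1608 → β = 0.6530
Converged at β = 0.6530.
Compositions from xᵢ = zᵢ/(1+β(Kᵢ−1)), yᵢ = Kᵢxᵢ:
  ethanol: x = 0.1293, y = 0.4940
  n-heptane: x = 0.1515, y = 0.3046
  n-decane: x = 0.7191, y = 0.2014

β = 0.6530, x_n-decane = 0.7191, y_n-decane = 0.2014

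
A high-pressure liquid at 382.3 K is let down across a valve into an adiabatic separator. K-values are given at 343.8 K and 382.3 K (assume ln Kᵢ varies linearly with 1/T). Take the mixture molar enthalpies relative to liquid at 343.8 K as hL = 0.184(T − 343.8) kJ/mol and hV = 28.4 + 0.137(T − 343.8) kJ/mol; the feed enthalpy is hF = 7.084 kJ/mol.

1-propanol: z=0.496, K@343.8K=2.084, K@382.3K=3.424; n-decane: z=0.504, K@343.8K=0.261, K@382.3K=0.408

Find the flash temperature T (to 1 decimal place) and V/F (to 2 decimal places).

T = 345.8 K, V/F = 0.24

Adiabatic flash: solve Rachford–Rice at each trial T, then check hF = ψ·hV(T) + (1−ψ)·hL(T).
  T = 343.8 K: K = (2.084, 0.261), RR gives ψ = 0.206, H_out = 5.857 kJ/mol
  T = 382.3 K: K = (3.424, 0.408), RR gives ψ = 0.630, H_out = 23.834 kJ/mol
  T = 363.1 K: K = (2.708, 0.330), RR gives ψ = 0.446, H_out = 15.806 kJ/mol
  T = 353.5 K: K = (2.386, 0.295), RR gives ψ = 0.340, H_out = 11.277 kJ/mol
  T = 348.6 K: K = (2.230, 0.277), RR gives ψ = 0.277, H_out = 8.683 kJ/mol
  T = 346.2 K: K = (2.156, 0.269), RR gives ψ = 0.243, H_out = 7.311 kJ/mol
Linear interpolation between T = 343.8 (H_out = 5.857) and T = 346.2 (H_out = 7.311) on hF = 7.084 gives T ≈ 345.8 K, at which ψ = 0.24.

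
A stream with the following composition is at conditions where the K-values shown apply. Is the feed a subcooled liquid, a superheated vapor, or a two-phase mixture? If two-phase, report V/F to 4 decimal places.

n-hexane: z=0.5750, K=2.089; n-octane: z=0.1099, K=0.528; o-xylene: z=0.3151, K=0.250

ΣzᵢKᵢ = 1.3380; Σzᵢ/Kᵢ = 1.7438.
Both exceed 1, so a two-phase solution exists.
Let ψ = V/F and solve Σ zᵢ(Kᵢ−1)/(1+ψ(Kᵢ−1)) = 0.
Newton–Raphson from ψ = 0.59:
  ψ = 0.5900: g = -0.11456, g' = -0.8701 → ψ = 0.4583
  ψ = 0.4583: g = -0.00861, g' = -0.7548 → ψ = 0.4469
Converged at ψ = 0.4469.

two-phase, V/F = 0.4469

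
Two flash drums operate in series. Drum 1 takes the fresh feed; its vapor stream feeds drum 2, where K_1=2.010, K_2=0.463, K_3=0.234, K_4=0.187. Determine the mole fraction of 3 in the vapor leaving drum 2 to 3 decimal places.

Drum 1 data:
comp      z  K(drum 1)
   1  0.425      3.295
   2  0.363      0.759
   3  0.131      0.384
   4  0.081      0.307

y_3 (drum 2) = 0.030

Drum 1:
Material balance + equilibrium reduce to Σ zᵢ(Kᵢ−1)/(1+ψ₁(Kᵢ−1)) = 0.
g(0) = ΣzᵢKᵢ − 1 = 0.751 and g(1) = 1 − Σzᵢ/Kᵢ = -0.212, so a root lies in (0, 1).
Newton iteration, ψ₁⁰ = 0.4:
  ψ₁ = 0.400: g = 0.2270, g' = -0.796 → ψ₁ = 0.685
  ψ₁ = 0.685: g = 0.0279, g' = -0.658 → ψ₁ = 0.727
Converged at ψ₁ = 0.727.
Drum-1 compositions:
  1: x = 0.159, y = 0.525
  2: x = 0.440, y = 0.334
  3: x = 0.237, y = 0.091
  4: x = 0.163, y = 0.050
Drum-2 feed = drum-1 vapor: z₂ = (0.5247, 0.3341, 0.0911, 0.0501).
Drum 2:
Rachford–Rice: g(ψ₂) = Σ zᵢ(Kᵢ−1)/(1+ψ₂(Kᵢ−1)) = 0.
Feasibility: ΣzᵢKᵢ = 1.240, Σzᵢ/Kᵢ = 1.640 — both > 1, two phases present.
Newton–Raphson from ψ₂ = 0.68:
  ψ₂ = 0.680: g = -0.2053, g' = -0.826 → ψ₂ = 0.431
  ψ₂ = 0.431: g = -0.0314, g' = -0.621 → ψ₂ = 0.381
  ψ₂ = 0.381: g = -0.0004, g' = -0.607 → ψ₂ = 0.380
Converged at ψ₂ = 0.380.
  1: x = 0.379, y = 0.762
  2: x = 0.420, y = 0.194
  3: x = 0.129, y = 0.030
  4: x = 0.073, y = 0.014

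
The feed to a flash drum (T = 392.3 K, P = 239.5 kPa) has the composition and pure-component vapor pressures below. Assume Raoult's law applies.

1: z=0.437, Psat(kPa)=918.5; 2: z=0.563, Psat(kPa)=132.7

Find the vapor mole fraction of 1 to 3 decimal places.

Raoult's law: Kᵢ = Pᵢˢᵃᵗ/P = Pᵢˢᵃᵗ/239.5.
  K_1 = 918.5/239.5 = 3.83507, K_2 = 132.7/239.5 = 0.55407
Material balance + equilibrium reduce to Σ zᵢ(Kᵢ−1)/(1+β(Kᵢ−1)) = 0.
g(0) = ΣzᵢKᵢ − 1 = 0.988 and g(1) = 1 − Σzᵢ/Kᵢ = -0.130, so a root lies in (0, 1).
Newton–Raphson from β = 0.5:
  β = 0.500: g = 0.1894, g' = -0.786 → β = 0.741
  β = 0.741: g = 0.0247, g' = -0.615 → β = 0.781
Converged at β = 0.781.
Compositions from xᵢ = zᵢ/(1+β(Kᵢ−1)), yᵢ = Kᵢxᵢ:
  1: x = 0.136, y = 0.521
  2: x = 0.864, y = 0.479

y_1 = 0.521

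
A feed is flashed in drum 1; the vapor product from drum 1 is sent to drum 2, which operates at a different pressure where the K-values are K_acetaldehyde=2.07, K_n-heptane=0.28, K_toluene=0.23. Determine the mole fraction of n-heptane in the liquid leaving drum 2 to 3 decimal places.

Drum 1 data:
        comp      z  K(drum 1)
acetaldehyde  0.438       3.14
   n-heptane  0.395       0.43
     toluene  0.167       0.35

x_n-heptane (drum 2) = 0.428

Drum 1:
Material balance + equilibrium reduce to Σ zᵢ(Kᵢ−1)/(1+ψ₁(Kᵢ−1)) = 0.
Check two-phase: ΣzᵢKᵢ = 1.604 > 1 and Σzᵢ/Kᵢ = 1.535 > 1, so g(0) = 0.604 > 0 and g(1) = -0.535 < 0.
Iterate (Newton) starting at ψ₁ = 0.5:
  ψ₁ = 0.500: g = -0.0229, g' = -0.874 → ψ₁ = 0.474
Converged at ψ₁ = 0.474.
Drum-1 compositions:
  acetaldehyde: x = 0.217, y = 0.683
  n-heptane: x = 0.541, y = 0.233
  toluene: x = 0.241, y = 0.084
Drum-2 feed = drum-1 vapor: z₂ = (0.6828, 0.2327, 0.0845).
Drum 2:
Let ψ₂ = V/F and solve Σ zᵢ(Kᵢ−1)/(1+ψ₂(Kᵢ−1)) = 0.
Check two-phase: ΣzᵢKᵢ = 1.498 > 1 and Σzᵢ/Kᵢ = 1.528 > 1, so g(0) = 0.498 > 0 and g(1) = -0.528 < 0.
Newton–Raphson from ψ₂ = 0.42:
  ψ₂ = 0.420: g = 0.1678, g' = -0.729 → ψ₂ = 0.650
  ψ₂ = 0.650: g = -0.0142, g' = -0.899 → ψ₂ = 0.634
Converged at ψ₂ = 0.634.
  acetaldehyde: x = 0.407, y = 0.842
  n-heptane: x = 0.428, y = 0.120
  toluene: x = 0.165, y = 0.038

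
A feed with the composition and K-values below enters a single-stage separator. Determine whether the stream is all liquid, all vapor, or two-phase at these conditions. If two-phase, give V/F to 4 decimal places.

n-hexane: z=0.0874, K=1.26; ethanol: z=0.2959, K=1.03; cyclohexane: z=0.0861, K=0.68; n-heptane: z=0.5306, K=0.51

all liquid

ΣzᵢKᵢ = 0.7441; Σzᵢ/Kᵢ = 1.5237.
Since ΣzᵢKᵢ < 1 the mixture is below its bubble point — single liquid phase.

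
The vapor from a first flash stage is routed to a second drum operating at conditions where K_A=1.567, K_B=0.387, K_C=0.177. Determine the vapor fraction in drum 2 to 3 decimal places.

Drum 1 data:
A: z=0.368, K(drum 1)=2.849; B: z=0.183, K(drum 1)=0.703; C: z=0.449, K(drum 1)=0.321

Drum 1:
Newton iteration, ψ₁⁰ = 0.5:
  ψ₁ = 0.500: g = -0.1718, g' = -0.836 → ψ₁ = 0.295
  ψ₁ = 0.295: g = -0.0001, g' = -0.870 → ψ₁ = 0.294
Converged at ψ₁ = 0.294.
Drum-1 compositions:
  A: x = 0.238, y = 0.679
  B: x = 0.201, y = 0.141
  C: x = 0.561, y = 0.180
Drum-2 feed = drum-1 vapor: z₂ = (0.6789, 0.1410, 0.1801).
Drum 2:
Rachford–Rice: g(ψ₂) = Σ zᵢ(Kᵢ−1)/(1+ψ₂(Kᵢ−1)) = 0.
Feasibility: ΣzᵢKᵢ = 1.150, Σzᵢ/Kᵢ = 1.815 — both > 1, two phases present.
Iterate (Newton) starting at ψ₂ = 0.48:
  ψ₂ = 0.480: g = -0.0649, g' = -0.575 → ψ₂ = 0.367
  ψ₂ = 0.367: g = -0.0053, g' = -0.488 → ψ₂ = 0.356
Converged at ψ₂ = 0.356.
  A: x = 0.565, y = 0.885
  B: x = 0.180, y = 0.070
  C: x = 0.255, y = 0.045

V/F (drum 2) = 0.356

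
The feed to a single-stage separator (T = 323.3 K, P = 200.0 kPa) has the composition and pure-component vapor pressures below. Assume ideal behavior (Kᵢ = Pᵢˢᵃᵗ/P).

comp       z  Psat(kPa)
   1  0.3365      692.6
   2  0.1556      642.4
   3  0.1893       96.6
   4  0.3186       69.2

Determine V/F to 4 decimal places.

Raoult's law: Kᵢ = Pᵢˢᵃᵗ/P = Pᵢˢᵃᵗ/200.0.
  K_1 = 692.6/200.0 = 3.463000, K_2 = 642.4/200.0 = 3.212000, K_3 = 96.6/200.0 = 0.483000, K_4 = 69.2/200.0 = 0.346000
Rachford–Rice: g(V/F) = Σ zᵢ(Kᵢ−1)/(1+V/F(Kᵢ−1)) = 0.
g(0) = ΣzᵢKᵢ − 1 = 0.8668 and g(1) = 1 − Σzᵢ/Kᵢ = -0.4583, so a root lies in (0, 1).
Newton–Raphson from V/F = 0.5:
  V/F = 0.5000: g = 0.09325, g' = -0.9745 → V/F = 0.5957
  V/F = 0.5957: g = 0.00167, g' = -0.9485 → V/F = 0.5974
Converged at V/F = 0.5974.

V/F = 0.5974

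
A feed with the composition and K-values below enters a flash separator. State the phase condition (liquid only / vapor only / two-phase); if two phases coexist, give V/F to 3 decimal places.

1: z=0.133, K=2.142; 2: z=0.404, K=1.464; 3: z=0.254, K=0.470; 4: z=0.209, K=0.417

two-phase, V/F = 0.218

ΣzᵢKᵢ = 1.083; Σzᵢ/Kᵢ = 1.380.
Both exceed 1, so a two-phase solution exists.
Let ψ = V/F and solve Σ zᵢ(Kᵢ−1)/(1+ψ(Kᵢ−1)) = 0.
Newton–Raphson from ψ = 0.5:
  ψ = 0.500: g = -0.1063, g' = -0.401 → ψ = 0.235
  ψ = 0.235: g = -0.0062, g' = -0.367 → ψ = 0.218
Converged at ψ = 0.218.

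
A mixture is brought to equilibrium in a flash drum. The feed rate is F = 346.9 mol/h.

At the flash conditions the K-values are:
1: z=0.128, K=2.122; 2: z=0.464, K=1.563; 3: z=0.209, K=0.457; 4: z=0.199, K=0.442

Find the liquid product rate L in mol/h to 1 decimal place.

L = 185.9 mol/h

Material balance + equilibrium reduce to Σ zᵢ(Kᵢ−1)/(1+ψ(Kᵢ−1)) = 0.
Feasibility: ΣzᵢKᵢ = 1.180, Σzᵢ/Kᵢ = 1.265 — both > 1, two phases present.
Newton–Raphson from ψ = 0.43:
  ψ = 0.430: g = 0.0130, g' = -0.381 → ψ = 0.464
Converged at ψ = 0.464.
Then V = ψ·F = 0.4641·346.9 = 161.0 mol/h and L = F − V = 185.9 mol/h.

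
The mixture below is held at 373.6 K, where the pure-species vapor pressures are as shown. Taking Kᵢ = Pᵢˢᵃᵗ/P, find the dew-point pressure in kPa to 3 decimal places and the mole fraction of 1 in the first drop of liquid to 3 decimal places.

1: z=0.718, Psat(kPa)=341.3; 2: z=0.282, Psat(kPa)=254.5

At the dew point ψ → 1, so Σzᵢ/Kᵢ = 1 with Kᵢ = Pᵢˢᵃᵗ/P ⇒ 1/P = Σzᵢ/Pᵢˢᵃᵗ.
1/P = 0.718/341.3 + 0.282/254.5 = 0.003212 ⇒ P = 311.354 kPa
xᵢ = zᵢP/Pᵢˢᵃᵗ ⇒ x_1 = 0.718·311.354/341.3 = 0.655

Pdew = 311.354 kPa, x_1 = 0.655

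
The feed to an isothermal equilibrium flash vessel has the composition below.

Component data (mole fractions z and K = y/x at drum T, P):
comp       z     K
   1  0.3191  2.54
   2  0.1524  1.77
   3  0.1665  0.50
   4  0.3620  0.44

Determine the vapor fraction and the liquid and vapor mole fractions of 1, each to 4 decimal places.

Material balance + equilibrium reduce to Σ zᵢ(Kᵢ−1)/(1+ψ(Kᵢ−1)) = 0.
Check two-phase: ΣzᵢKᵢ = 1.3228 > 1 and Σzᵢ/Kᵢ = 1.3675 > 1, so g(0) = 0.3228 > 0 and g(1) = -0.3675 < 0.
Iterate (Newton) starting at ψ = 0.5:
  ψ = 0.5000: g = -0.03019, g' = -0.5817 → ψ = 0.4481
  ψ = 0.4481: g = 0.00010, g' = -0.5863 → ψ = 0.4483
Converged at ψ = 0.4483.
Compositions from xᵢ = zᵢ/(1+ψ(Kᵢ−1)), yᵢ = Kᵢxᵢ:
  1: x = 0.1888, y = 0.4795
  2: x = 0.1133, y = 0.2005
  3: x = 0.2146, y = 0.1073
  4: x = 0.4833, y = 0.2127

ψ = 0.4483, x_1 = 0.1888, y_1 = 0.4795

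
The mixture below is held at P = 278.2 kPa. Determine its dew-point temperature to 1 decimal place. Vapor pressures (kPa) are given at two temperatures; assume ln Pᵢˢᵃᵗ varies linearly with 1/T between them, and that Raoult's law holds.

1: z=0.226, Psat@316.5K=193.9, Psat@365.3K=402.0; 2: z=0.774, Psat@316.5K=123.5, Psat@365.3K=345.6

T = 351.4 K

Dew-point temperature: Σzᵢ·P/Pᵢˢᵃᵗ(T) = 1. Interpolate ln Pᵢˢᵃᵗ = aᵢ + bᵢ/T.
  T = 316.5 K: ΣzᵢP/Pᵢˢᵃᵗ = 2.0678
  T = 365.3 K: ΣzᵢP/Pᵢˢᵃᵗ = 0.7795
  T = 340.9 K: ΣzᵢP/Pᵢˢᵃᵗ = 1.2240
  T = 353.1 K: ΣzᵢP/Pᵢˢᵃᵗ = 0.9688
  T = 347.0 K: ΣzᵢP/Pᵢˢᵃᵗ = 1.0866
  T = 350.1 K: ΣzᵢP/Pᵢˢᵃᵗ = 1.0245
  T = 351.6 K: ΣzᵢP/Pᵢˢᵃᵗ = 0.9961
Interpolating between 350.1 K and 351.6 K gives T ≈ 351.4 K.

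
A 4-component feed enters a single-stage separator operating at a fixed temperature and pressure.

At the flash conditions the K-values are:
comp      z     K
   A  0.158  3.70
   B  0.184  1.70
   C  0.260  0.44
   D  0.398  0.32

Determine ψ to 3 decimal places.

ψ = 0.111

Let ψ = V/F and solve Σ zᵢ(Kᵢ−1)/(1+ψ(Kᵢ−1)) = 0.
Feasibility: ΣzᵢKᵢ = 1.139, Σzᵢ/Kᵢ = 1.986 — both > 1, two phases present.
Newton–Raphson from ψ = 0.5:
  ψ = 0.500: g = -0.3353, g' = -0.838 → ψ = 0.100
  ψ = 0.100: g = 0.0119, g' = -1.097 → ψ = 0.111
Converged at ψ = 0.111.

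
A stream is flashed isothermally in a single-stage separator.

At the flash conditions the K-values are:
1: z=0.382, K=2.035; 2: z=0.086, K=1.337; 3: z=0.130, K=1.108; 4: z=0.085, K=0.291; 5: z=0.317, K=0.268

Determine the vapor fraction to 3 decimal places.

ψ = 0.245

Material balance + equilibrium reduce to Σ zᵢ(Kᵢ−1)/(1+ψ(Kᵢ−1)) = 0.
g(0) = ΣzᵢKᵢ − 1 = 0.146 and g(1) = 1 − Σzᵢ/Kᵢ = -0.844, so a root lies in (0, 1).
Iterate (Newton) starting at ψ = 0.5:
  ψ = 0.500: g = -0.1607, g' = -0.711 → ψ = 0.274
  ψ = 0.274: g = -0.0169, g' = -0.590 → ψ = 0.245
Converged at ψ = 0.245.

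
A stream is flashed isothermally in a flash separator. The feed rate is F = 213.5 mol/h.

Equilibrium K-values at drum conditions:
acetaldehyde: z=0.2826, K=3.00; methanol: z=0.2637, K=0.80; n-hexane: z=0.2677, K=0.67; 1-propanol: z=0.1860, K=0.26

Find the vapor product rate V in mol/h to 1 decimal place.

V = 71.4 mol/h

Material balance + equilibrium reduce to Σ zᵢ(Kᵢ−1)/(1+V/F(Kᵢ−1)) = 0.
g(0) = ΣzᵢKᵢ − 1 = 0.2865 and g(1) = 1 − Σzᵢ/Kᵢ = -0.5388, so a root lies in (0, 1).
Newton iteration, V/F⁰ = 0.3:
  V/F = 0.3000: g = 0.02218, g' = -0.6577 → V/F = 0.3337
  V/F = 0.3337: g = 0.00040, g' = -0.6351 → V/F = 0.3343
Converged at V/F = 0.3343.
Then V = V/F·F = 0.3343·213.5 = 71.4 mol/h and L = F − V = 142.1 mol/h.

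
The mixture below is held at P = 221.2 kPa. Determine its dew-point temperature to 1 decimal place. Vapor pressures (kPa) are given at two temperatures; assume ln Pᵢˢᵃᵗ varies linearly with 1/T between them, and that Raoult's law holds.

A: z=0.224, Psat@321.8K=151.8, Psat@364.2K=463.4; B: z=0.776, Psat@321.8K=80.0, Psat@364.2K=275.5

Dew-point temperature: Σzᵢ·P/Pᵢˢᵃᵗ(T) = 1. Interpolate ln Pᵢˢᵃᵗ = aᵢ + bᵢ/T.
  T = 321.8 K: ΣzᵢP/Pᵢˢᵃᵗ = 2.4720
  T = 364.2 K: ΣzᵢP/Pᵢˢᵃᵗ = 0.7300
  T = 343.0 K: ΣzᵢP/Pᵢˢᵃᵗ = 1.2934
  T = 353.6 K: ΣzᵢP/Pᵢˢᵃᵗ = 0.9633
  T = 348.3 K: ΣzᵢP/Pᵢˢᵃᵗ = 1.1137
  T = 351.0 K: ΣzᵢP/Pᵢˢᵃᵗ = 1.0338
Interpolating between 351.0 K and 353.6 K gives T ≈ 352.2 K.

T = 352.2 K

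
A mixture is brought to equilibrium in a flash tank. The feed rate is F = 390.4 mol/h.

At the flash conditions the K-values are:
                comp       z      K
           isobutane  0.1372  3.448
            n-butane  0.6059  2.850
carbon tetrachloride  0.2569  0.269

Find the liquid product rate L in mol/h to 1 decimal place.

L = 45.1 mol/h

Iterate (Newton) starting at V/F = 0.5:
  V/F = 0.5000: g = 0.43734, g' = -1.0668 → V/F = 0.9099
  V/F = 0.9099: g = -0.03908, g' = -1.5914 → V/F = 0.8854
  V/F = 0.8854: g = -0.00137, g' = -1.4830 → V/F = 0.8845
Converged at V/F = 0.8845.
Then V = V/F·F = 0.8845·390.4 = 345.3 mol/h and L = F − V = 45.1 mol/h.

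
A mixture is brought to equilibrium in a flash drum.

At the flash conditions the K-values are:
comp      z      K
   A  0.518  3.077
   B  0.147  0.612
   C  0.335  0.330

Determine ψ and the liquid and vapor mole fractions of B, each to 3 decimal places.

Rachford–Rice: g(ψ) = Σ zᵢ(Kᵢ−1)/(1+ψ(Kᵢ−1)) = 0.
g(0) = ΣzᵢKᵢ − 1 = 0.794 and g(1) = 1 − Σzᵢ/Kᵢ = -0.424, so a root lies in (0, 1).
Newton iteration, ψ⁰ = 0.53:
  ψ = 0.530: g = 0.0923, g' = -0.903 → ψ = 0.632
Converged at ψ = 0.632.
Compositions from xᵢ = zᵢ/(1+ψ(Kᵢ−1)), yᵢ = Kᵢxᵢ:
  A: x = 0.224, y = 0.689
  B: x = 0.195, y = 0.119
  C: x = 0.581, y = 0.192

ψ = 0.632, x_B = 0.195, y_B = 0.119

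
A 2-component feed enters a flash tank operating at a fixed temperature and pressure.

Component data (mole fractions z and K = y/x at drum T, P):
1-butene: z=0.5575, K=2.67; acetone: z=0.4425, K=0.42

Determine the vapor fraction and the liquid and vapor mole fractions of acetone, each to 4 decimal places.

ψ = 0.6962, x_acetone = 0.7422, y_acetone = 0.3117

Let ψ = V/F and solve Σ zᵢ(Kᵢ−1)/(1+ψ(Kᵢ−1)) = 0.
g(0) = ΣzᵢKᵢ − 1 = 0.6744 and g(1) = 1 − Σzᵢ/Kᵢ = -0.2624, so a root lies in (0, 1).
Newton–Raphson from ψ = 0.35:
  ψ = 0.3500: g = 0.26556, g' = -0.8536 → ψ = 0.6611
  ψ = 0.6611: g = 0.02624, g' = -0.7428 → ψ = 0.6964
  ψ = 0.6964: g = -0.00014, g' = -0.7513 → ψ = 0.6962
Converged at ψ = 0.6962.
Compositions from xᵢ = zᵢ/(1+ψ(Kᵢ−1)), yᵢ = Kᵢxᵢ:
  1-butene: x = 0.2578, y = 0.6883
  acetone: x = 0.7422, y = 0.3117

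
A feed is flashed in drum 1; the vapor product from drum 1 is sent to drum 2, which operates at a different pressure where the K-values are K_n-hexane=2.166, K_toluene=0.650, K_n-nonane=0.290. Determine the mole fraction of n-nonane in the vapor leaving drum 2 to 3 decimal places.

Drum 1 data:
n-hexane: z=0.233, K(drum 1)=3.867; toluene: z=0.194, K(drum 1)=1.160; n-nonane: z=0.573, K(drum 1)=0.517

Drum 1:
Let ψ₁ = V/F and solve Σ zᵢ(Kᵢ−1)/(1+ψ₁(Kᵢ−1)) = 0.
Feasibility: ΣzᵢKᵢ = 1.422, Σzᵢ/Kᵢ = 1.336 — both > 1, two phases present.
Iterate (Newton) starting at ψ₁ = 0.35:
  ψ₁ = 0.350: g = 0.0298, g' = -0.675 → ψ₁ = 0.394
  ψ₁ = 0.394: g = 0.0010, g' = -0.631 → ψ₁ = 0.396
Converged at ψ₁ = 0.396.
Drum-1 compositions:
  n-hexane: x = 0.109, y = 0.422
  toluene: x = 0.182, y = 0.212
  n-nonane: x = 0.708, y = 0.366
Drum-2 feed = drum-1 vapor: z₂ = (0.4221, 0.2116, 0.3662).
Drum 2:
Rachford–Rice: g(ψ₂) = Σ zᵢ(Kᵢ−1)/(1+ψ₂(Kᵢ−1)) = 0.
Check two-phase: ΣzᵢKᵢ = 1.158 > 1 and Σzᵢ/Kᵢ = 1.783 > 1, so g(0) = 0.158 > 0 and g(1) = -0.783 < 0.
Newton iteration, ψ₂⁰ = 0.5:
  ψ₂ = 0.500: g = -0.1820, g' = -0.711 → ψ₂ = 0.244
  ψ₂ = 0.244: g = -0.0123, g' = -0.649 → ψ₂ = 0.225
Converged at ψ₂ = 0.225.
  n-hexane: x = 0.334, y = 0.724
  toluene: x = 0.230, y = 0.149
  n-nonane: x = 0.436, y = 0.126

y_n-nonane (drum 2) = 0.126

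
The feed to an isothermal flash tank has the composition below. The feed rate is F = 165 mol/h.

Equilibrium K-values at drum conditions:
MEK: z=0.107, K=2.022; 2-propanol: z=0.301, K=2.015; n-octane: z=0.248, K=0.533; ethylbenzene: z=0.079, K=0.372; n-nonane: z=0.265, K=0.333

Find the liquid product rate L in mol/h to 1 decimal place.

Material balance + equilibrium reduce to Σ zᵢ(Kᵢ−1)/(1+V/F(Kᵢ−1)) = 0.
Feasibility: ΣzᵢKᵢ = 1.073, Σzᵢ/Kᵢ = 1.676 — both > 1, two phases present.
Iterate (Newton) starting at V/F = 0.5:
  V/F = 0.500: g = -0.2136, g' = -0.609 → V/F = 0.149
  V/F = 0.149: g = -0.0154, g' = -0.564 → V/F = 0.122
Converged at V/F = 0.122.
Then V = V/F·F = 0.1222·165 = 20.2 mol/h and L = F − V = 144.8 mol/h.

L = 144.8 mol/h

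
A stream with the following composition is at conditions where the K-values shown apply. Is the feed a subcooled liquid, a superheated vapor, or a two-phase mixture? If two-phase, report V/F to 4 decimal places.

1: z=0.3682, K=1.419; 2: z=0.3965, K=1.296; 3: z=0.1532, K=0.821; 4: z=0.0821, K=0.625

superheated vapor

ΣzᵢKᵢ = 1.2134; Σzᵢ/Kᵢ = 0.8834.
Since Σzᵢ/Kᵢ < 1 the mixture is above its dew point — single vapor phase.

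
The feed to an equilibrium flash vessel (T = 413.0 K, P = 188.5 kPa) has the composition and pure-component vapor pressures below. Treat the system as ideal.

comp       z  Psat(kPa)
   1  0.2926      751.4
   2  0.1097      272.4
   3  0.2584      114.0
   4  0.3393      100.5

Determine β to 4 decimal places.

Raoult's law: Kᵢ = Pᵢˢᵃᵗ/P = Pᵢˢᵃᵗ/188.5.
  K_1 = 751.4/188.5 = 3.986207, K_2 = 272.4/188.5 = 1.445093, K_3 = 114.0/188.5 = 0.604775, K_4 = 100.5/188.5 = 0.533156
Newton–Raphson from β = 0.5:
  β = 0.5000: g = 0.05650, g' = -0.6229 → β = 0.5907
  β = 0.5907: g = 0.00284, g' = -0.5648 → β = 0.5957
  β = 0.5957: g = 0.00001, g' = -0.5624 → β = 0.5958
Converged at β = 0.5958.

β = 0.5958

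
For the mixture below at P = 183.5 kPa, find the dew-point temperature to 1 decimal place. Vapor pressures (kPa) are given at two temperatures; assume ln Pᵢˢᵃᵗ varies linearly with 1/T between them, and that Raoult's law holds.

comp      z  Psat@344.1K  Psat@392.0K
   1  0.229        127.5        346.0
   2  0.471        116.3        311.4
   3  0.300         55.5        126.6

T = 381.3 K

Dew-point temperature: Σzᵢ·P/Pᵢˢᵃᵗ(T) = 1. Interpolate ln Pᵢˢᵃᵗ = aᵢ + bᵢ/T.
  T = 344.1 K: ΣzᵢP/Pᵢˢᵃᵗ = 2.0646
  T = 392.0 K: ΣzᵢP/Pᵢˢᵃᵗ = 0.8338
  T = 368.1 K: ΣzᵢP/Pᵢˢᵃᵗ = 1.2717
  T = 380.1 K: ΣzᵢP/Pᵢˢᵃᵗ = 1.0218
  T = 386.1 K: ΣzᵢP/Pᵢˢᵃᵗ = 0.9208
  T = 383.1 K: ΣzᵢP/Pᵢˢᵃᵗ = 0.9696
  T = 381.6 K: ΣzᵢP/Pᵢˢᵃᵗ = 0.9953
Interpolating between 380.1 K and 381.6 K gives T ≈ 381.3 K.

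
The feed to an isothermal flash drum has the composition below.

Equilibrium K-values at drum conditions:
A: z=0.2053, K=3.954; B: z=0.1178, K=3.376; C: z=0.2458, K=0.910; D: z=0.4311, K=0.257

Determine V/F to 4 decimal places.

V/F = 0.3456

Material balance + equilibrium reduce to Σ zᵢ(Kᵢ−1)/(1+V/F(Kᵢ−1)) = 0.
Feasibility: ΣzᵢKᵢ = 1.5439, Σzᵢ/Kᵢ = 2.0344 — both > 1, two phases present.
Newton–Raphson from V/F = 0.5:
  V/F = 0.5000: g = -0.16005, g' = -1.0356 → V/F = 0.3455
  V/F = 0.3455: g = 0.00014, g' = -1.0723 → V/F = 0.3456
Converged at V/F = 0.3456.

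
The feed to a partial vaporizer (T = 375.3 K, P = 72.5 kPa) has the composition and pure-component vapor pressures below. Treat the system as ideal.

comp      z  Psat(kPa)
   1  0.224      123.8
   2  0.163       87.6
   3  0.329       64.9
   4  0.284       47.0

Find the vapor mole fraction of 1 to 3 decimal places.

y_1 = 0.295

Raoult's law: Kᵢ = Pᵢˢᵃᵗ/P = Pᵢˢᵃᵗ/72.5.
  K_1 = 123.8/72.5 = 1.70759, K_2 = 87.6/72.5 = 1.20828, K_3 = 64.9/72.5 = 0.89517, K_4 = 47.0/72.5 = 0.64828
Let ψ = V/F and solve Σ zᵢ(Kᵢ−1)/(1+ψ(Kᵢ−1)) = 0.
Feasibility: ΣzᵢKᵢ = 1.058, Σzᵢ/Kᵢ = 1.072 — both > 1, two phases present.
Iterate (Newton) starting at ψ = 0.42:
  ψ = 0.420: g = 0.0001, g' = -0.125 → ψ = 0.421
Converged at ψ = 0.421.
Compositions from xᵢ = zᵢ/(1+ψ(Kᵢ−1)), yᵢ = Kᵢxᵢ:
  1: x = 0.173, y = 0.295
  2: x = 0.150, y = 0.181
  3: x = 0.344, y = 0.308
  4: x = 0.333, y = 0.216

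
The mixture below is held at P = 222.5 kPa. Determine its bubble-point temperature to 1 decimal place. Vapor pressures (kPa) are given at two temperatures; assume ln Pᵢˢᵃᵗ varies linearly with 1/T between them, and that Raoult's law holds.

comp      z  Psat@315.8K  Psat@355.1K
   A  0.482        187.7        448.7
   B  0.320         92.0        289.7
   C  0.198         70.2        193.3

Bubble-point temperature: ΣzᵢPᵢˢᵃᵗ(T) = P. Interpolate ln Pᵢˢᵃᵗ = aᵢ + bᵢ/T.
  T = 315.8 K: ΣzᵢPᵢˢᵃᵗ = 133.81 kPa
  T = 355.1 K: ΣzᵢPᵢˢᵃᵗ = 347.25 kPa
  T = 335.5 K: ΣzᵢPᵢˢᵃᵗ = 221.55 kPa
  T = 345.3 K: ΣzᵢPᵢˢᵃᵗ = 279.03 kPa
  T = 340.4 K: ΣzᵢPᵢˢᵃᵗ = 249.02 kPa
  T = 337.9 K: ΣzᵢPᵢˢᵃᵗ = 234.70 kPa
Interpolating between 335.5 K and 337.9 K gives T ≈ 335.7 K.

T = 335.7 K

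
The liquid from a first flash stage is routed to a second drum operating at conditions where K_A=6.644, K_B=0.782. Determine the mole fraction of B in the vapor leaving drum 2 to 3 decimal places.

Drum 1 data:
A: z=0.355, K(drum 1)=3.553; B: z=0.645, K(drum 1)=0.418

Drum 1:
Binary case is linear: z₁(K₁−1)(1+ψ₁(K₂−1)) + z₂(K₂−1)(1+ψ₁(K₁−1)) = 0
⇒ ψ₁ = [z₁(K₁−1)+z₂(K₂−1)] / [−(K₁−1)(K₂−1)] = 0.5309/1.4858 = 0.357
Drum-1 compositions:
  A: x = 0.186, y = 0.660
  B: x = 0.814, y = 0.340
Drum-2 feed = drum-1 liquid: z₂ = (0.1856, 0.8144).
Drum 2:
Let ψ₂ = V/F and solve Σ zᵢ(Kᵢ−1)/(1+ψ₂(Kᵢ−1)) = 0.
g(0) = ΣzᵢKᵢ − 1 = 0.870 and g(1) = 1 − Σzᵢ/Kᵢ = -0.069, so a root lies in (0, 1).
Binary case is linear: z₁(K₁−1)(1+ψ₂(K₂−1)) + z₂(K₂−1)(1+ψ₂(K₁−1)) = 0
⇒ ψ₂ = [z₁(K₁−1)+z₂(K₂−1)] / [−(K₁−1)(K₂−1)] = 0.8703/1.2304 = 0.707
  A: x = 0.037, y = 0.247
  B: x = 0.963, y = 0.753

y_B (drum 2) = 0.753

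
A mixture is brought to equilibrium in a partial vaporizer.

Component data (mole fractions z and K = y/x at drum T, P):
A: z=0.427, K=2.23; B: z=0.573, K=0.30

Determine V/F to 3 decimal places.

Material balance + equilibrium reduce to Σ zᵢ(Kᵢ−1)/(1+V/F(Kᵢ−1)) = 0.
Check two-phase: ΣzᵢKᵢ = 1.124 > 1 and Σzᵢ/Kᵢ = 2.101 > 1, so g(0) = 0.124 > 0 and g(1) = -1.101 < 0.
Binary case is linear: z₁(K₁−1)(1+V/F(K₂−1)) + z₂(K₂−1)(1+V/F(K₁−1)) = 0
⇒ V/F = [z₁(K₁−1)+z₂(K₂−1)] / [−(K₁−1)(K₂−1)] = 0.1241/0.8610 = 0.144

V/F = 0.144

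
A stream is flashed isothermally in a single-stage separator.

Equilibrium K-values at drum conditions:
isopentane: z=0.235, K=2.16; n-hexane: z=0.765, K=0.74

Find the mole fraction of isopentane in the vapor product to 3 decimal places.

Newton iteration, β⁰ = 0.5:
  β = 0.500: g = -0.0561, g' = -0.195 → β = 0.212
  β = 0.212: g = 0.0082, g' = -0.262 → β = 0.244
Converged at β = 0.244.
Compositions from xᵢ = zᵢ/(1+β(Kᵢ−1)), yᵢ = Kᵢxᵢ:
  isopentane: x = 0.183, y = 0.395
  n-hexane: x = 0.817, y = 0.605

y_isopentane = 0.395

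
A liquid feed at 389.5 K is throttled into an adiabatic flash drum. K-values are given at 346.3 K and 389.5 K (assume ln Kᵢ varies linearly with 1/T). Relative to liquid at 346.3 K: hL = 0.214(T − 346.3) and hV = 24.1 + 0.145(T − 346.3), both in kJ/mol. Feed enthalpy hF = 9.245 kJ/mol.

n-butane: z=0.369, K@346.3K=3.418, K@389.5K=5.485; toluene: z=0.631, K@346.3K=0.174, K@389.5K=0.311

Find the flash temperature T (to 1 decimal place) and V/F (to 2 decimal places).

Adiabatic flash: solve Rachford–Rice at each trial T, then check hF = ψ·hV(T) + (1−ψ)·hL(T).
  T = 346.3 K: K = (3.418, 0.174), RR gives ψ = 0.186, H_out = 4.477 kJ/mol
  T = 389.5 K: K = (5.485, 0.311), RR gives ψ = 0.395, H_out = 17.584 kJ/mol
  T = 367.9 K: K = (4.390, 0.237), RR gives ψ = 0.297, H_out = 11.343 kJ/mol
  T = 357.1 K: K = (3.889, 0.204), RR gives ψ = 0.245, H_out = 8.034 kJ/mol
  T = 362.5 K: K = (4.136, 0.220), RR gives ψ = 0.272, H_out = 9.712 kJ/mol
  T = 359.8 K: K = (4.011, 0.212), RR gives ψ = 0.259, H_out = 8.880 kJ/mol
  T = 361.1 K: K = (4.071, 0.216), RR gives ψ = 0.265, H_out = 9.282 kJ/mol
Linear interpolation between T = 359.8 (H_out = 8.880) and T = 361.1 (H_out = 9.282) on hF = 9.245 gives T ≈ 361.0 K, at which ψ = 0.26.

T = 361.0 K, V/F = 0.26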